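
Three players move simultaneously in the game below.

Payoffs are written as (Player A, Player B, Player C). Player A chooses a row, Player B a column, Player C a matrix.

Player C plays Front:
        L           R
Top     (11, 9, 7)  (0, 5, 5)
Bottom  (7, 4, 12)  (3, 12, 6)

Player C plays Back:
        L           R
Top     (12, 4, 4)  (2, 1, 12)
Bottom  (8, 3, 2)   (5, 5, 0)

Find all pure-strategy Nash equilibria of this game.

(Top, L, Front), (Bottom, R, Front)

(Top, L, Front): Player A gets 11, best alternative 7; Player B gets 9, best alternative 5; Player C gets 7, best alternative 4. No profitable deviation — NE.
(Top, L, Back): Player C can switch to Front (4 → 7). Not NE.
(Top, R, Front): Player A can switch to Bottom (0 → 3). Not NE.
(Top, R, Back): Player A can switch to Bottom (2 → 5). Not NE.
(Bottom, L, Front): Player A can switch to Top (7 → 11). Not NE.
(Bottom, L, Back): Player A can switch to Top (8 → 12). Not NE.
(Bottom, R, Front): Player A gets 3, best alternative 0; Player B gets 12, best alternative 4; Player C gets 6, best alternative 0. No profitable deviation — NE.
(Bottom, R, Back): Player C can switch to Front (0 → 6). Not NE.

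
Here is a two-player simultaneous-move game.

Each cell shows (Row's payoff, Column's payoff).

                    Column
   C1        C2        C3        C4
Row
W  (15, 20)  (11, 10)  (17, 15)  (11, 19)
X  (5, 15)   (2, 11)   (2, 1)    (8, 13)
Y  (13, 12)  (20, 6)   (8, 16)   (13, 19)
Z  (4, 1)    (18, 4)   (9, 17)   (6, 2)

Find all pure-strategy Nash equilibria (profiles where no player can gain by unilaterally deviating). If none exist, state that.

(W, C1), (Y, C4)

Mark each player's best response to every combination of opponents' strategies; a profile where every player is best-responding is a pure Nash equilibrium.
Row against C1: payoffs 15, 5, 13, 4 → best response W.
Row against C2: payoffs 11, 2, 20, 18 → best response Y.
Row against C3: payoffs 17, 2, 8, 9 → best response W.
Row against C4: payoffs 11, 8, 13, 6 → best response Y.
Column against W: payoffs 20, 10, 15, 19 → best response C1.
Column against X: payoffs 15, 11, 1, 13 → best response C1.
Column against Y: payoffs 12, 6, 16, 19 → best response C4.
Column against Z: payoffs 1, 4, 17, 2 → best response C3.
Mutual best responses: (W, C1); (Y, C4).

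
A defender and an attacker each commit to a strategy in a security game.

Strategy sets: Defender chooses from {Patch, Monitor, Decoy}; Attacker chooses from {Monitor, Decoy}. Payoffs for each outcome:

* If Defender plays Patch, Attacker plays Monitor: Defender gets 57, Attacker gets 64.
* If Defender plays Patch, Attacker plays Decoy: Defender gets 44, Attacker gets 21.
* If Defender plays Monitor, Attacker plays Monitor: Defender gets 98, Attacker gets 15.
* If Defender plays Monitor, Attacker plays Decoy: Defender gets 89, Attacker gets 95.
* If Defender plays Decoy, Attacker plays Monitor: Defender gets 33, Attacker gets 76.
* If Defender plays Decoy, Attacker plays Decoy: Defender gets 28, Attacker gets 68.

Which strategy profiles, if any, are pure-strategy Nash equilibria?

Pure NE: (Monitor, Decoy)

(Patch, Monitor): Defender can switch to Monitor (57 → 98). Not NE.
(Patch, Decoy): Defender can switch to Monitor (44 → 89). Not NE.
(Monitor, Monitor): Attacker can switch to Decoy (15 → 95). Not NE.
(Monitor, Decoy): Defender gets 89, best alternative 44; Attacker gets 95, best alternative 15. No profitable deviation — NE.
(Decoy, Monitor): Defender can switch to Patch (33 → 57). Not NE.
(Decoy, Decoy): Defender can switch to Patch (28 → 44). Not NE.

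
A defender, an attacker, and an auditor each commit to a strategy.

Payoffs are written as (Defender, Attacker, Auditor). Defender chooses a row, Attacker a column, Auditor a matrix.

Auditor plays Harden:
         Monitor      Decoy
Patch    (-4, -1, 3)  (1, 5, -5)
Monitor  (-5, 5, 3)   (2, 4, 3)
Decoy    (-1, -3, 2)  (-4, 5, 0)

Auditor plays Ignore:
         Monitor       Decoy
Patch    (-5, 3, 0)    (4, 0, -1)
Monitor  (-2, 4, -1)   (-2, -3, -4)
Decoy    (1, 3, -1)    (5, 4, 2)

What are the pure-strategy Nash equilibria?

(Patch, Monitor, Harden): Defender can switch to Decoy (-4 → -1). Not NE.
(Patch, Monitor, Ignore): Defender can switch to Monitor (-5 → -2). Not NE.
(Patch, Decoy, Harden): Defender can switch to Monitor (1 → 2). Not NE.
(Patch, Decoy, Ignore): Defender can switch to Decoy (4 → 5). Not NE.
(Monitor, Monitor, Harden): Defender can switch to Patch (-5 → -4). Not NE.
(Monitor, Monitor, Ignore): Defender can switch to Decoy (-2 → 1). Not NE.
(Monitor, Decoy, Harden): Attacker can switch to Monitor (4 → 5). Not NE.
(Monitor, Decoy, Ignore): Defender can switch to Patch (-2 → 4). Not NE.
(Decoy, Monitor, Harden): Attacker can switch to Decoy (-3 → 5). Not NE.
(Decoy, Monitor, Ignore): Attacker can switch to Decoy (3 → 4). Not NE.
(Decoy, Decoy, Ignore): Defender gets 5, best alternative 4; Attacker gets 4, best alternative 3; Auditor gets 2, best alternative 0. No profitable deviation — NE.
(The remaining 1 profile has a profitable deviation by the same check.)

The unique pure-strategy Nash equilibrium is (Decoy, Decoy, Ignore).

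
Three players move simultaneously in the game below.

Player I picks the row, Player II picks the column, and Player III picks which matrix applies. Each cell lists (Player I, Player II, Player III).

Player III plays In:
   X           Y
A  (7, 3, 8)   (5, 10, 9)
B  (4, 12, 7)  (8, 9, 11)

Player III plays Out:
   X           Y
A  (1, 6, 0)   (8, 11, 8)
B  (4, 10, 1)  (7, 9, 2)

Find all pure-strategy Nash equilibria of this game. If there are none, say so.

No pure-strategy Nash equilibrium.

Player I against (X, In): payoffs 7, 4 → best response A.
Player I against (X, Out): payoffs 1, 4 → best response B.
Player I against (Y, In): payoffs 5, 8 → best response B.
Player I against (Y, Out): payoffs 8, 7 → best response A.
Player II against (A, In): payoffs 3, 10 → best response Y.
Player II against (A, Out): payoffs 6, 11 → best response Y.
Player II against (B, In): payoffs 12, 9 → best response X.
Player II against (B, Out): payoffs 10, 9 → best response X.
Player III against (A, X): payoffs 8, 0 → best response In.
Player III against (A, Y): payoffs 9, 8 → best response In.
Player III against (B, X): payoffs 7, 1 → best response In.
Player III against (B, Y): payoffs 11, 2 → best response In.
No profile is a mutual best response for all players.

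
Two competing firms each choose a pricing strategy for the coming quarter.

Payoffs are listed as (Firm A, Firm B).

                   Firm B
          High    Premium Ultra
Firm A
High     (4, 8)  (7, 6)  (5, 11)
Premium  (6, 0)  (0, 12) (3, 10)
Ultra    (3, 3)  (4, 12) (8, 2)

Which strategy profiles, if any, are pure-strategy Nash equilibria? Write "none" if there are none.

none

Mark each player's best response to every combination of opponents' strategies; a profile where every player is best-responding is a pure Nash equilibrium.
Firm A against High: payoffs 4, 6, 3 → best response Premium.
Firm A against Premium: payoffs 7, 0, 4 → best response High.
Firm A against Ultra: payoffs 5, 3, 8 → best response Ultra.
Firm B against High: payoffs 8, 6, 11 → best response Ultra.
Firm B against Premium: payoffs 0, 12, 10 → best response Premium.
Firm B against Ultra: payoffs 3, 12, 2 → best response Premium.
No profile is a mutual best response for all players.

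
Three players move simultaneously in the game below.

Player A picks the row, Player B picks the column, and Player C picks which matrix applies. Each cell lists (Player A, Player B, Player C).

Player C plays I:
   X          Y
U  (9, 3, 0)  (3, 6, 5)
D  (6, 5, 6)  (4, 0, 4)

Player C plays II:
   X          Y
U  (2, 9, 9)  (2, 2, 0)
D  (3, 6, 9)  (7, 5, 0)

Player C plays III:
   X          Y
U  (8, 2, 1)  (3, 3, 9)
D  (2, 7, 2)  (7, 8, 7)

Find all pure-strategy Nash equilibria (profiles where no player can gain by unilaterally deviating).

(U, X, I): Player B can switch to Y (3 → 6). Not NE.
(U, X, II): Player A can switch to D (2 → 3). Not NE.
(U, X, III): Player B can switch to Y (2 → 3). Not NE.
(U, Y, I): Player A can switch to D (3 → 4). Not NE.
(U, Y, II): Player A can switch to D (2 → 7). Not NE.
(U, Y, III): Player A can switch to D (3 → 7). Not NE.
(D, X, I): Player A can switch to U (6 → 9). Not NE.
(D, X, II): Player A gets 3, best alternative 2; Player B gets 6, best alternative 5; Player C gets 9, best alternative 6. No profitable deviation — NE.
(D, X, III): Player A can switch to U (2 → 8). Not NE.
(D, Y, I): Player B can switch to X (0 → 5). Not NE.
(D, Y, II): Player B can switch to X (5 → 6). Not NE.
(D, Y, III): Player A gets 7, best alternative 3; Player B gets 8, best alternative 7; Player C gets 7, best alternative 4. No profitable deviation — NE.

(D, X, II); (D, Y, III)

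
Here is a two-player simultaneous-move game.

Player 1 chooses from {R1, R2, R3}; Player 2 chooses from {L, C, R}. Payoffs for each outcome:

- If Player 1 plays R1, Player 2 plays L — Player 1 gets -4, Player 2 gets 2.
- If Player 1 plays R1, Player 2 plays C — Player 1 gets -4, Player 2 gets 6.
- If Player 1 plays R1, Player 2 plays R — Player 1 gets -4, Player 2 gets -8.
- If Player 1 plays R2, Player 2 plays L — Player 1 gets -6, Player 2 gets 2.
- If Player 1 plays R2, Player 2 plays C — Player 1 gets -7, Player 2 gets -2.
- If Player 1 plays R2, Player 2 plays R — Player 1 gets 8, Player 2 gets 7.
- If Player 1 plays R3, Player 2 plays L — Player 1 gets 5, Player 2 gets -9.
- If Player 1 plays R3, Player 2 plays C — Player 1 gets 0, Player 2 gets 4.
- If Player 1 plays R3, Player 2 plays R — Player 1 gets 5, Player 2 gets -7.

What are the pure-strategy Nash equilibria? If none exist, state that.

Mark each player's best response to every combination of opponents' strategies; a profile where every player is best-responding is a pure Nash equilibrium.
Player 1 against L: payoffs -4, -6, 5 → best response R3.
Player 1 against C: payoffs -4, -7, 0 → best response R3.
Player 1 against R: payoffs -4, 8, 5 → best response R2.
Player 2 against R1: payoffs 2, 6, -8 → best response C.
Player 2 against R2: payoffs 2, -2, 7 → best response R.
Player 2 against R3: payoffs -9, 4, -7 → best response C.
Mutual best responses: (R2, R); (R3, C).

(R2, R) and (R3, C)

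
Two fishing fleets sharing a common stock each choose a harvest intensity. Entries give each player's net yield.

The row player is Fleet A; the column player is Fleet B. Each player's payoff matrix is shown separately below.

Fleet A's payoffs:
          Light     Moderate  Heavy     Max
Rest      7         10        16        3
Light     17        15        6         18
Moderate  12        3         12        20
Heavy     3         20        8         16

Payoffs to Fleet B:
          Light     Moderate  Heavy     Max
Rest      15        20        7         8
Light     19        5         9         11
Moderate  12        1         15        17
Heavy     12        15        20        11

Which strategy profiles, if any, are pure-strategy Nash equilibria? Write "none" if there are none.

Pure-strategy Nash equilibria: (Light, Light) and (Moderate, Max)

(Rest, Light): Fleet A can switch to Light (7 → 17). Not NE.
(Rest, Moderate): Fleet A can switch to Light (10 → 15). Not NE.
(Rest, Heavy): Fleet B can switch to Light (7 → 15). Not NE.
(Rest, Max): Fleet A can switch to Light (3 → 18). Not NE.
(Light, Light): Fleet A gets 17, best alternative 12; Fleet B gets 19, best alternative 11. No profitable deviation — NE.
(Light, Moderate): Fleet A can switch to Heavy (15 → 20). Not NE.
(Light, Heavy): Fleet A can switch to Rest (6 → 16). Not NE.
(Light, Max): Fleet A can switch to Moderate (18 → 20). Not NE.
(Moderate, Light): Fleet A can switch to Light (12 → 17). Not NE.
(Moderate, Moderate): Fleet A can switch to Rest (3 → 10). Not NE.
(Moderate, Heavy): Fleet A can switch to Rest (12 → 16). Not NE.
(Moderate, Max): Fleet A gets 20, best alternative 18; Fleet B gets 17, best alternative 15. No profitable deviation — NE.
(The remaining 4 profiles each have a profitable deviation by the same check.)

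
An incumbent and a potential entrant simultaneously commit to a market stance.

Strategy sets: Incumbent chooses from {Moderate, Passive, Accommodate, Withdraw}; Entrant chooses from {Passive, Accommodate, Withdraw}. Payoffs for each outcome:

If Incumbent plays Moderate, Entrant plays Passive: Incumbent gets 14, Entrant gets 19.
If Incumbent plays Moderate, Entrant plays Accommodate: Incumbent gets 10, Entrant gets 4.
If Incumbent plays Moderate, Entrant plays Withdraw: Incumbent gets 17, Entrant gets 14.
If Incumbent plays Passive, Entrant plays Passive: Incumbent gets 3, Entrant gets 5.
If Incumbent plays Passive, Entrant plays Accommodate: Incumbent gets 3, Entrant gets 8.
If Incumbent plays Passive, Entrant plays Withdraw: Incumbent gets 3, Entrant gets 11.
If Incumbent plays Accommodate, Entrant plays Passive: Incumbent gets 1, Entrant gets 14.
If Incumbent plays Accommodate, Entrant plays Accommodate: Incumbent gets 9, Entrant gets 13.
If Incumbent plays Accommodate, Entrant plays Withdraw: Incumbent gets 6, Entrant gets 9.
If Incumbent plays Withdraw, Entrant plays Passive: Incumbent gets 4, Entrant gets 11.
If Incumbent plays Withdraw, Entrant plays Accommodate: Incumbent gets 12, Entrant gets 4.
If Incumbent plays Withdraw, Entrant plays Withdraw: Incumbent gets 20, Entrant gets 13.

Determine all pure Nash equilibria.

Pure-strategy Nash equilibria: (Moderate, Passive) and (Withdraw, Withdraw)

Check each profile: it is a Nash equilibrium iff no player can strictly gain by switching unilaterally.
(Moderate, Passive): Incumbent gets 14, best alternative 4; Entrant gets 19, best alternative 14. No profitable deviation — NE.
(Moderate, Accommodate): Incumbent can switch to Withdraw (10 → 12). Not NE.
(Moderate, Withdraw): Incumbent can switch to Withdraw (17 → 20). Not NE.
(Passive, Passive): Incumbent can switch to Moderate (3 → 14). Not NE.
(Passive, Accommodate): Incumbent can switch to Moderate (3 → 10). Not NE.
(Passive, Withdraw): Incumbent can switch to Moderate (3 → 17). Not NE.
(Accommodate, Passive): Incumbent can switch to Moderate (1 → 14). Not NE.
(Accommodate, Accommodate): Incumbent can switch to Moderate (9 → 10). Not NE.
(Accommodate, Withdraw): Incumbent can switch to Moderate (6 → 17). Not NE.
(Withdraw, Withdraw): Incumbent gets 20, best alternative 17; Entrant gets 13, best alternative 11. No profitable deviation — NE.
(The remaining 2 profiles each have a profitable deviation by the same check.)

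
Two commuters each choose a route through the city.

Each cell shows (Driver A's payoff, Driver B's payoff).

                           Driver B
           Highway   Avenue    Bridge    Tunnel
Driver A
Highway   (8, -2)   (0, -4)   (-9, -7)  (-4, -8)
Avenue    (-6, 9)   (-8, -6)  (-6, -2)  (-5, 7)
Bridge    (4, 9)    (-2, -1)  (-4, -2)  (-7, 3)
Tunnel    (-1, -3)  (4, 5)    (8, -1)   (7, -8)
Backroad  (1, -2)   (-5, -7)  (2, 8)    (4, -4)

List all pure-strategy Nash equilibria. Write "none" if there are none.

(Highway, Highway): Driver A gets 8, best alternative 4; Driver B gets -2, best alternative -4. No profitable deviation — NE.
(Highway, Avenue): Driver A can switch to Tunnel (0 → 4). Not NE.
(Highway, Bridge): Driver A can switch to Avenue (-9 → -6). Not NE.
(Highway, Tunnel): Driver A can switch to Tunnel (-4 → 7). Not NE.
(Avenue, Highway): Driver A can switch to Highway (-6 → 8). Not NE.
(Avenue, Avenue): Driver A can switch to Highway (-8 → 0). Not NE.
(Avenue, Bridge): Driver A can switch to Bridge (-6 → -4). Not NE.
(Avenue, Tunnel): Driver A can switch to Highway (-5 → -4). Not NE.
(Bridge, Highway): Driver A can switch to Highway (4 → 8). Not NE.
(Bridge, Avenue): Driver A can switch to Highway (-2 → 0). Not NE.
(Bridge, Bridge): Driver A can switch to Tunnel (-4 → 8). Not NE.
(Bridge, Tunnel): Driver A can switch to Highway (-7 → -4). Not NE.
(Tunnel, Highway): Driver A can switch to Highway (-1 → 8). Not NE.
(Tunnel, Avenue): Driver A gets 4, best alternative 0; Driver B gets 5, best alternative -1. No profitable deviation — NE.
(The remaining 6 profiles each have a profitable deviation by the same check.)

The pure Nash equilibria are (Highway, Highway), (Tunnel, Avenue).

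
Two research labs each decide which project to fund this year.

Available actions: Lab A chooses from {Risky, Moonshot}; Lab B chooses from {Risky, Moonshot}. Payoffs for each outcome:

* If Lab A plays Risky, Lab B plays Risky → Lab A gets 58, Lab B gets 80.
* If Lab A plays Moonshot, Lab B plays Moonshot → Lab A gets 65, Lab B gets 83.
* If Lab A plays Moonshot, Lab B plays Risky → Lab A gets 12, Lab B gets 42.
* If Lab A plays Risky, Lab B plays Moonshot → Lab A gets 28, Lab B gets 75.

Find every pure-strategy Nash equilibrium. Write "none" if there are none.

For each strategy profile, look for a profitable unilateral deviation.
(Risky, Risky): Lab A gets 58, best alternative 12; Lab B gets 80, best alternative 75. No profitable deviation — NE.
(Risky, Moonshot): Lab A can switch to Moonshot (28 → 65). Not NE.
(Moonshot, Risky): Lab A can switch to Risky (12 → 58). Not NE.
(Moonshot, Moonshot): Lab A gets 65, best alternative 28; Lab B gets 83, best alternative 42. No profitable deviation — NE.

(Risky, Risky), (Moonshot, Moonshot)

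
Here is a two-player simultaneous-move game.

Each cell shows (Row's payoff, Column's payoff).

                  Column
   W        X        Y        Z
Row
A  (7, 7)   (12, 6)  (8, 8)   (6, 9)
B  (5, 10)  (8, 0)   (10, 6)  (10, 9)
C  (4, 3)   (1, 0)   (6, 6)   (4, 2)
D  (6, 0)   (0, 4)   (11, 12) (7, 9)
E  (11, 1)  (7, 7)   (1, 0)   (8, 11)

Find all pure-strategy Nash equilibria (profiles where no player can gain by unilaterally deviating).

For each strategy profile, look for a profitable unilateral deviation.
(A, W): Row can switch to E (7 → 11). Not NE.
(A, X): Column can switch to W (6 → 7). Not NE.
(A, Y): Row can switch to B (8 → 10). Not NE.
(A, Z): Row can switch to B (6 → 10). Not NE.
(B, W): Row can switch to A (5 → 7). Not NE.
(B, X): Row can switch to A (8 → 12). Not NE.
(B, Y): Row can switch to D (10 → 11). Not NE.
(B, Z): Column can switch to W (9 → 10). Not NE.
(C, W): Row can switch to A (4 → 7). Not NE.
(C, X): Row can switch to A (1 → 12). Not NE.
(C, Y): Row can switch to A (6 → 8). Not NE.
(C, Z): Row can switch to A (4 → 6). Not NE.
(D, Y): Row gets 11, best alternative 10; Column gets 12, best alternative 9. No profitable deviation — NE.
(The remaining 7 profiles each have a profitable deviation by the same check.)

(D, Y)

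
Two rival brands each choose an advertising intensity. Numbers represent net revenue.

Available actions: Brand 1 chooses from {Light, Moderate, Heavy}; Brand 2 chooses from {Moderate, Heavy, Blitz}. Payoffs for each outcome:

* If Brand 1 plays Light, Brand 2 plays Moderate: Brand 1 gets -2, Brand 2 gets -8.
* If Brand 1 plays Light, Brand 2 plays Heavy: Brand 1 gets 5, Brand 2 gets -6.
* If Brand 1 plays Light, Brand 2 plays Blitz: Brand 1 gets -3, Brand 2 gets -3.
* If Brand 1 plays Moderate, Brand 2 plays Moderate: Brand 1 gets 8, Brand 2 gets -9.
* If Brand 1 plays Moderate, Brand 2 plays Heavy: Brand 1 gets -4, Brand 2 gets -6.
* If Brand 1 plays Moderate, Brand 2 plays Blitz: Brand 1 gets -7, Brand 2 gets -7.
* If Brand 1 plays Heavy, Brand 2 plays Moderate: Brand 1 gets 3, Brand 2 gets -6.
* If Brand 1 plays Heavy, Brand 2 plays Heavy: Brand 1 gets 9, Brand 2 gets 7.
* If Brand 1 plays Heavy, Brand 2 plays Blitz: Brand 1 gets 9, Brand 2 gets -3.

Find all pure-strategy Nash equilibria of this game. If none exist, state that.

For each strategy profile, look for a profitable unilateral deviation.
(Light, Moderate): Brand 1 can switch to Moderate (-2 → 8). Not NE.
(Light, Heavy): Brand 1 can switch to Heavy (5 → 9). Not NE.
(Light, Blitz): Brand 1 can switch to Heavy (-3 → 9). Not NE.
(Moderate, Moderate): Brand 2 can switch to Heavy (-9 → -6). Not NE.
(Moderate, Heavy): Brand 1 can switch to Light (-4 → 5). Not NE.
(Moderate, Blitz): Brand 1 can switch to Light (-7 → -3). Not NE.
(Heavy, Heavy): Brand 1 gets 9, best alternative 5; Brand 2 gets 7, best alternative -3. No profitable deviation — NE.
(The remaining 2 profiles each have a profitable deviation by the same check.)

Pure NE: (Heavy, Heavy)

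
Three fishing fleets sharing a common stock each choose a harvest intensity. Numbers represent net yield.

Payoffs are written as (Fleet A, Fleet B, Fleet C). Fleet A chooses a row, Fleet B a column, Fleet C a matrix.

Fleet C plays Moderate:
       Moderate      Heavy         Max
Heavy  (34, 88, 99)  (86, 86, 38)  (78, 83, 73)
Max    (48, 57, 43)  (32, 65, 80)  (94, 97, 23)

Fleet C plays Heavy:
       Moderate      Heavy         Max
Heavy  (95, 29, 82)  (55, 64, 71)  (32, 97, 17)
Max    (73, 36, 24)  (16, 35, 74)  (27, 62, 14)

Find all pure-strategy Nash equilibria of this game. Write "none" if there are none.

(Max, Max, Moderate)

Fleet A against (Moderate, Moderate): payoffs 34, 48 → best response Max.
Fleet A against (Moderate, Heavy): payoffs 95, 73 → best response Heavy.
Fleet A against (Heavy, Moderate): payoffs 86, 32 → best response Heavy.
Fleet A against (Heavy, Heavy): payoffs 55, 16 → best response Heavy.
Fleet A against (Max, Moderate): payoffs 78, 94 → best response Max.
Fleet A against (Max, Heavy): payoffs 32, 27 → best response Heavy.
Fleet B against (Heavy, Moderate): payoffs 88, 86, 83 → best response Moderate.
Fleet B against (Heavy, Heavy): payoffs 29, 64, 97 → best response Max.
Fleet B against (Max, Moderate): payoffs 57, 65, 97 → best response Max.
Fleet B against (Max, Heavy): payoffs 36, 35, 62 → best response Max.
Fleet C against (Heavy, Moderate): payoffs 99, 82 → best response Moderate.
Fleet C against (Heavy, Heavy): payoffs 38, 71 → best response Heavy.
Fleet C against (Heavy, Max): payoffs 73, 17 → best response Moderate.
Fleet C against (Max, Moderate): payoffs 43, 24 → best response Moderate.
Fleet C against (Max, Heavy): payoffs 80, 74 → best response Moderate.
Fleet C against (Max, Max): payoffs 23, 14 → best response Moderate.
Mutual best responses: (Max, Max, Moderate).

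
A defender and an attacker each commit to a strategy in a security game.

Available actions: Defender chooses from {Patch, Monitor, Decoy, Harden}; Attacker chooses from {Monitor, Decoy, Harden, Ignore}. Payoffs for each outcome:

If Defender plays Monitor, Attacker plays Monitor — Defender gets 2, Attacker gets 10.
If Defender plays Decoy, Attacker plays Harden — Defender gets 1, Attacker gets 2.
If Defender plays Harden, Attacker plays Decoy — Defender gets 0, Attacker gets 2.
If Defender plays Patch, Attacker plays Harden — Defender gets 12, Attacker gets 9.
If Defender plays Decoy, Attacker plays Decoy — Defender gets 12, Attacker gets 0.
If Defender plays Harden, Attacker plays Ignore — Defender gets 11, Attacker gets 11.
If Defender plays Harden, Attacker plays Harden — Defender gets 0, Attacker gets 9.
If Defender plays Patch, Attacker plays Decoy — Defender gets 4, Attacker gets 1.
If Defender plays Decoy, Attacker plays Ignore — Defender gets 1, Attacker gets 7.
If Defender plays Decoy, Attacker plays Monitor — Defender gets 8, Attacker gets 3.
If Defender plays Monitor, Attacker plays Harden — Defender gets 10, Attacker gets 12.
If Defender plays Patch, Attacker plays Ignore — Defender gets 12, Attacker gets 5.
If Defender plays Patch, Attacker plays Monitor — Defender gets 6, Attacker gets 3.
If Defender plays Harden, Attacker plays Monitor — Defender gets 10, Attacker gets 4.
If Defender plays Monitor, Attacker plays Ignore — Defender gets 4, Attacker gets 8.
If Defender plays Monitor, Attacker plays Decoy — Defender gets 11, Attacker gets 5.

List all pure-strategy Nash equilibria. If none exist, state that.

Check each profile: it is a Nash equilibrium iff no player can strictly gain by switching unilaterally.
(Patch, Monitor): Defender can switch to Decoy (6 → 8). Not NE.
(Patch, Decoy): Defender can switch to Monitor (4 → 11). Not NE.
(Patch, Harden): Defender gets 12, best alternative 10; Attacker gets 9, best alternative 5. No profitable deviation — NE.
(Patch, Ignore): Attacker can switch to Harden (5 → 9). Not NE.
(Monitor, Monitor): Defender can switch to Patch (2 → 6). Not NE.
(Monitor, Decoy): Defender can switch to Decoy (11 → 12). Not NE.
(Monitor, Harden): Defender can switch to Patch (10 → 12). Not NE.
(The remaining 9 profiles each have a profitable deviation by the same check.)

(Patch, Harden)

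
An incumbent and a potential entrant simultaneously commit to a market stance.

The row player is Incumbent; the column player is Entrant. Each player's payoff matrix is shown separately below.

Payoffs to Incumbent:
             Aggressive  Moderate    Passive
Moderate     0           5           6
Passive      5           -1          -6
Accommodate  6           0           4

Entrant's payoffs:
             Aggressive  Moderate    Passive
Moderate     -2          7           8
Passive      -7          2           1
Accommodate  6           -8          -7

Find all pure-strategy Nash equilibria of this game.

(Moderate, Passive) and (Accommodate, Aggressive)

Mark each player's best response to every combination of opponents' strategies; a profile where every player is best-responding is a pure Nash equilibrium.
Incumbent against Aggressive: payoffs 0, 5, 6 → best response Accommodate.
Incumbent against Moderate: payoffs 5, -1, 0 → best response Moderate.
Incumbent against Passive: payoffs 6, -6, 4 → best response Moderate.
Entrant against Moderate: payoffs -2, 7, 8 → best response Passive.
Entrant against Passive: payoffs -7, 2, 1 → best response Moderate.
Entrant against Accommodate: payoffs 6, -8, -7 → best response Aggressive.
Mutual best responses: (Moderate, Passive); (Accommodate, Aggressive).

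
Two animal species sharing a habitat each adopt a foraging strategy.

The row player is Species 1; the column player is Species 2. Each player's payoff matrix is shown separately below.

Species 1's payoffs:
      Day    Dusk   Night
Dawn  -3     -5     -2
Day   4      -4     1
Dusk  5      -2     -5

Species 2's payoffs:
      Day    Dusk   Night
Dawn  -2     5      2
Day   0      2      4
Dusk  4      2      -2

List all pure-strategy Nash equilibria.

The pure Nash equilibria are (Day, Night), (Dusk, Day).

Species 1 against Day: payoffs -3, 4, 5 → best response Dusk.
Species 1 against Dusk: payoffs -5, -4, -2 → best response Dusk.
Species 1 against Night: payoffs -2, 1, -5 → best response Day.
Species 2 against Dawn: payoffs -2, 5, 2 → best response Dusk.
Species 2 against Day: payoffs 0, 2, 4 → best response Night.
Species 2 against Dusk: payoffs 4, 2, -2 → best response Day.
Mutual best responses: (Day, Night); (Dusk, Day).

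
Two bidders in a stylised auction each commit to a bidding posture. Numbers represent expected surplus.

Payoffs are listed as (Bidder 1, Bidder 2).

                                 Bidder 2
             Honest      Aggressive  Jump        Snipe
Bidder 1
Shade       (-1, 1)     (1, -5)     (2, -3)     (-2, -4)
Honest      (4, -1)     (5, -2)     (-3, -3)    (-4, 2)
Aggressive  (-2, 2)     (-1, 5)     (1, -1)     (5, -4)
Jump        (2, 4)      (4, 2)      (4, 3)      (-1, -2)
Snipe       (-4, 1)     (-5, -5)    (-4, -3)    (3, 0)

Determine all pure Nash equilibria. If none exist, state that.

This game has no pure Nash equilibrium.

(Shade, Honest): Bidder 1 can switch to Honest (-1 → 4). Not NE.
(Shade, Aggressive): Bidder 1 can switch to Honest (1 → 5). Not NE.
(Shade, Jump): Bidder 1 can switch to Jump (2 → 4). Not NE.
(Shade, Snipe): Bidder 1 can switch to Aggressive (-2 → 5). Not NE.
(Honest, Honest): Bidder 2 can switch to Snipe (-1 → 2). Not NE.
(Honest, Aggressive): Bidder 2 can switch to Honest (-2 → -1). Not NE.
(Honest, Jump): Bidder 1 can switch to Shade (-3 → 2). Not NE.
(Honest, Snipe): Bidder 1 can switch to Shade (-4 → -2). Not NE.
(Aggressive, Honest): Bidder 1 can switch to Shade (-2 → -1). Not NE.
(Aggressive, Aggressive): Bidder 1 can switch to Shade (-1 → 1). Not NE.
(The remaining 10 profiles each have a profitable deviation by the same check.)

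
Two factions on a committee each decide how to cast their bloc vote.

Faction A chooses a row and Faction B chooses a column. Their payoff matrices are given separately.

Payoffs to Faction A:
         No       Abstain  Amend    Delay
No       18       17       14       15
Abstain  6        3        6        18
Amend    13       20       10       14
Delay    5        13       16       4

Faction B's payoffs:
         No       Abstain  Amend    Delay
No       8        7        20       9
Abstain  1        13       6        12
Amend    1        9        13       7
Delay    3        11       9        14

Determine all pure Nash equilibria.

Mark each player's best response to every combination of opponents' strategies; a profile where every player is best-responding is a pure Nash equilibrium.
Faction A against No: payoffs 18, 6, 13, 5 → best response No.
Faction A against Abstain: payoffs 17, 3, 20, 13 → best response Amend.
Faction A against Amend: payoffs 14, 6, 10, 16 → best response Delay.
Faction A against Delay: payoffs 15, 18, 14, 4 → best response Abstain.
Faction B against No: payoffs 8, 7, 20, 9 → best response Amend.
Faction B against Abstain: payoffs 1, 13, 6, 12 → best response Abstain.
Faction B against Amend: payoffs 1, 9, 13, 7 → best response Amend.
Faction B against Delay: payoffs 3, 11, 9, 14 → best response Delay.
No profile is a mutual best response for all players.

none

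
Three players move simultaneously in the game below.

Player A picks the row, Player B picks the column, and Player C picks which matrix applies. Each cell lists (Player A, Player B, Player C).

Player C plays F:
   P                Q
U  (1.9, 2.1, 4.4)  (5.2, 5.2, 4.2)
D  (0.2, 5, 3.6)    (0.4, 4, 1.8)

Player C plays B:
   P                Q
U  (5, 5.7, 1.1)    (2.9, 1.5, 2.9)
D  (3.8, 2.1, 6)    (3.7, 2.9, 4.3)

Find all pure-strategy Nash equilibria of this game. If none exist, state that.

(U, Q, F), (D, Q, B)

For each strategy profile, look for a profitable unilateral deviation.
(U, P, F): Player B can switch to Q (2.1 → 5.2). Not NE.
(U, P, B): Player C can switch to F (1.1 → 4.4). Not NE.
(U, Q, F): Player A gets 5.2, best alternative 0.4; Player B gets 5.2, best alternative 2.1; Player C gets 4.2, best alternative 2.9. No profitable deviation — NE.
(U, Q, B): Player A can switch to D (2.9 → 3.7). Not NE.
(D, P, F): Player A can switch to U (0.2 → 1.9). Not NE.
(D, P, B): Player A can switch to U (3.8 → 5). Not NE.
(D, Q, F): Player A can switch to U (0.4 → 5.2). Not NE.
(D, Q, B): Player A gets 3.7, best alternative 2.9; Player B gets 2.9, best alternative 2.1; Player C gets 4.3, best alternative 1.8. No profitable deviation — NE.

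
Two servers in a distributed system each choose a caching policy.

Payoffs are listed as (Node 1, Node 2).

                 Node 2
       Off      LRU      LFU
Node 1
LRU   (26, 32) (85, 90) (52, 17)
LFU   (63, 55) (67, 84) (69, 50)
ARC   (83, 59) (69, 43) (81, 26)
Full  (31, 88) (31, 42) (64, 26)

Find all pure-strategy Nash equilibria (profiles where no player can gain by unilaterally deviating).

(LRU, LRU), (ARC, Off)

Node 1 against Off: payoffs 26, 63, 83, 31 → best response ARC.
Node 1 against LRU: payoffs 85, 67, 69, 31 → best response LRU.
Node 1 against LFU: payoffs 52, 69, 81, 64 → best response ARC.
Node 2 against LRU: payoffs 32, 90, 17 → best response LRU.
Node 2 against LFU: payoffs 55, 84, 50 → best response LRU.
Node 2 against ARC: payoffs 59, 43, 26 → best response Off.
Node 2 against Full: payoffs 88, 42, 26 → best response Off.
Mutual best responses: (LRU, LRU); (ARC, Off).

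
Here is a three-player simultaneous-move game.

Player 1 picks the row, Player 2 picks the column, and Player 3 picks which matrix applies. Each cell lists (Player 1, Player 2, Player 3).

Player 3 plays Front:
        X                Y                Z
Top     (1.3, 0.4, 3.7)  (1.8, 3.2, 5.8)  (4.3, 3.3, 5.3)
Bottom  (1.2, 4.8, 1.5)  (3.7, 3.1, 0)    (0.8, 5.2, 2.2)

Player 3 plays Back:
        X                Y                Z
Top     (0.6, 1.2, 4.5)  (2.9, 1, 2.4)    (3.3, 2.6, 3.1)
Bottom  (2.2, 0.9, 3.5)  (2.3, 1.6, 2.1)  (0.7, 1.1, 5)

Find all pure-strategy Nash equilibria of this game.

Pure NE: (Top, Z, Front)

Player 1 against (X, Front): payoffs 1.3, 1.2 → best response Top.
Player 1 against (X, Back): payoffs 0.6, 2.2 → best response Bottom.
Player 1 against (Y, Front): payoffs 1.8, 3.7 → best response Bottom.
Player 1 against (Y, Back): payoffs 2.9, 2.3 → best response Top.
Player 1 against (Z, Front): payoffs 4.3, 0.8 → best response Top.
Player 1 against (Z, Back): payoffs 3.3, 0.7 → best response Top.
Player 2 against (Top, Front): payoffs 0.4, 3.2, 3.3 → best response Z.
Player 2 against (Top, Back): payoffs 1.2, 1, 2.6 → best response Z.
Player 2 against (Bottom, Front): payoffs 4.8, 3.1, 5.2 → best response Z.
Player 2 against (Bottom, Back): payoffs 0.9, 1.6, 1.1 → best response Y.
Player 3 against (Top, X): payoffs 3.7, 4.5 → best response Back.
Player 3 against (Top, Y): payoffs 5.8, 2.4 → best response Front.
Player 3 against (Top, Z): payoffs 5.3, 3.1 → best response Front.
Player 3 against (Bottom, X): payoffs 1.5, 3.5 → best response Back.
Player 3 against (Bottom, Y): payoffs 0, 2.1 → best response Back.
Player 3 against (Bottom, Z): payoffs 2.2, 5 → best response Back.
Mutual best responses: (Top, Z, Front).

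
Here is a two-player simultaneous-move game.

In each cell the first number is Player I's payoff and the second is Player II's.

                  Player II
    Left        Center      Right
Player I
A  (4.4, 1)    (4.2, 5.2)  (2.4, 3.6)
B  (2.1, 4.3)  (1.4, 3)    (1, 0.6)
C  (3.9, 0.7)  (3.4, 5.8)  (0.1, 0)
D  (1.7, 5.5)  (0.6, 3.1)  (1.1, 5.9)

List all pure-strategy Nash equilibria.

The unique pure-strategy Nash equilibrium is (A, Center).

(A, Left): Player II can switch to Center (1 → 5.2). Not NE.
(A, Center): Player I gets 4.2, best alternative 3.4; Player II gets 5.2, best alternative 3.6. No profitable deviation — NE.
(A, Right): Player II can switch to Center (3.6 → 5.2). Not NE.
(B, Left): Player I can switch to A (2.1 → 4.4). Not NE.
(B, Center): Player I can switch to A (1.4 → 4.2). Not NE.
(B, Right): Player I can switch to A (1 → 2.4). Not NE.
(C, Left): Player I can switch to A (3.9 → 4.4). Not NE.
(C, Center): Player I can switch to A (3.4 → 4.2). Not NE.
(C, Right): Player I can switch to A (0.1 → 2.4). Not NE.
(D, Left): Player I can switch to A (1.7 → 4.4). Not NE.
(D, Center): Player I can switch to A (0.6 → 4.2). Not NE.
(D, Right): Player I can switch to A (1.1 → 2.4). Not NE.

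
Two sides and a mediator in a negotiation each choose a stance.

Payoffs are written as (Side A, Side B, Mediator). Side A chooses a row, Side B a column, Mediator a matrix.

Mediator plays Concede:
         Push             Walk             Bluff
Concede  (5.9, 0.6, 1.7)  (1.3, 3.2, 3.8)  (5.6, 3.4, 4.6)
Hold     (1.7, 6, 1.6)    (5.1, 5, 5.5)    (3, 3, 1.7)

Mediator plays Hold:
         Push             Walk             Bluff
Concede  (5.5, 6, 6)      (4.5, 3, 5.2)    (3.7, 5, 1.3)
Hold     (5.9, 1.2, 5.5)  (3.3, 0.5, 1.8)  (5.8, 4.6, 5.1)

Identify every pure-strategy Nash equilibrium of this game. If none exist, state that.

Mark each player's best response to every combination of opponents' strategies; a profile where every player is best-responding is a pure Nash equilibrium.
Side A against (Push, Concede): payoffs 5.9, 1.7 → best response Concede.
Side A against (Push, Hold): payoffs 5.5, 5.9 → best response Hold.
Side A against (Walk, Concede): payoffs 1.3, 5.1 → best response Hold.
Side A against (Walk, Hold): payoffs 4.5, 3.3 → best response Concede.
Side A against (Bluff, Concede): payoffs 5.6, 3 → best response Concede.
Side A against (Bluff, Hold): payoffs 3.7, 5.8 → best response Hold.
Side B against (Concede, Concede): payoffs 0.6, 3.2, 3.4 → best response Bluff.
Side B against (Concede, Hold): payoffs 6, 3, 5 → best response Push.
Side B against (Hold, Concede): payoffs 6, 5, 3 → best response Push.
Side B against (Hold, Hold): payoffs 1.2, 0.5, 4.6 → best response Bluff.
Mediator against (Concede, Push): payoffs 1.7, 6 → best response Hold.
Mediator against (Concede, Walk): payoffs 3.8, 5.2 → best response Hold.
Mediator against (Concede, Bluff): payoffs 4.6, 1.3 → best response Concede.
Mediator against (Hold, Push): payoffs 1.6, 5.5 → best response Hold.
Mediator against (Hold, Walk): payoffs 5.5, 1.8 → best response Concede.
Mediator against (Hold, Bluff): payoffs 1.7, 5.1 → best response Hold.
Mutual best responses: (Concede, Bluff, Concede); (Hold, Bluff, Hold).

(Concede, Bluff, Concede), (Hold, Bluff, Hold)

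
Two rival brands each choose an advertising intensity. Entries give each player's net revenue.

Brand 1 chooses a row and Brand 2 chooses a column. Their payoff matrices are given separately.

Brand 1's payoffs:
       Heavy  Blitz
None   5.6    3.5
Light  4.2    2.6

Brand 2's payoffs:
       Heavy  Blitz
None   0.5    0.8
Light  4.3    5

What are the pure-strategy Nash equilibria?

Brand 1 against Heavy: payoffs 5.6, 4.2 → best response None.
Brand 1 against Blitz: payoffs 3.5, 2.6 → best response None.
Brand 2 against None: payoffs 0.5, 0.8 → best response Blitz.
Brand 2 against Light: payoffs 4.3, 5 → best response Blitz.
Mutual best responses: (None, Blitz).

The unique pure-strategy Nash equilibrium is (None, Blitz).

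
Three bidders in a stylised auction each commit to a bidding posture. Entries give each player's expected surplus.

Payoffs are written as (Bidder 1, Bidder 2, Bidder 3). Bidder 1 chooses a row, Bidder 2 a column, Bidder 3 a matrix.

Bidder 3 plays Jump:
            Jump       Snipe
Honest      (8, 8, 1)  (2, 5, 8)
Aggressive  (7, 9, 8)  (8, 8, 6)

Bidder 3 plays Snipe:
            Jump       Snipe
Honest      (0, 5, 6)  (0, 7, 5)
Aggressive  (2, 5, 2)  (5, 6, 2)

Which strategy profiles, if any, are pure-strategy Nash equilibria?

Mark each player's best response to every combination of opponents' strategies; a profile where every player is best-responding is a pure Nash equilibrium.
Bidder 1 against (Jump, Jump): payoffs 8, 7 → best response Honest.
Bidder 1 against (Jump, Snipe): payoffs 0, 2 → best response Aggressive.
Bidder 1 against (Snipe, Jump): payoffs 2, 8 → best response Aggressive.
Bidder 1 against (Snipe, Snipe): payoffs 0, 5 → best response Aggressive.
Bidder 2 against (Honest, Jump): payoffs 8, 5 → best response Jump.
Bidder 2 against (Honest, Snipe): payoffs 5, 7 → best response Snipe.
Bidder 2 against (Aggressive, Jump): payoffs 9, 8 → best response Jump.
Bidder 2 against (Aggressive, Snipe): payoffs 5, 6 → best response Snipe.
Bidder 3 against (Honest, Jump): payoffs 1, 6 → best response Snipe.
Bidder 3 against (Honest, Snipe): payoffs 8, 5 → best response Jump.
Bidder 3 against (Aggressive, Jump): payoffs 8, 2 → best response Jump.
Bidder 3 against (Aggressive, Snipe): payoffs 6, 2 → best response Jump.
No profile is a mutual best response for all players.

This game has no pure Nash equilibrium.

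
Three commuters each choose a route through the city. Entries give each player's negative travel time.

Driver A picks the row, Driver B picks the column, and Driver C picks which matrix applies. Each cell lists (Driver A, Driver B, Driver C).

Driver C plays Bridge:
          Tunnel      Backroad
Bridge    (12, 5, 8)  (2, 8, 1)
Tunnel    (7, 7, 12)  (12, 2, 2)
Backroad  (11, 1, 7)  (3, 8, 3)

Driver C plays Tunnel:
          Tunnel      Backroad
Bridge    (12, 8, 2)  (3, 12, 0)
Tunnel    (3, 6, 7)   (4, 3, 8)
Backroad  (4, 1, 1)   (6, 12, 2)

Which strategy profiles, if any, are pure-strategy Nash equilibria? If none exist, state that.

There is no pure-strategy Nash equilibrium.

Mark each player's best response to every combination of opponents' strategies; a profile where every player is best-responding is a pure Nash equilibrium.
Driver A against (Tunnel, Bridge): payoffs 12, 7, 11 → best response Bridge.
Driver A against (Tunnel, Tunnel): payoffs 12, 3, 4 → best response Bridge.
Driver A against (Backroad, Bridge): payoffs 2, 12, 3 → best response Tunnel.
Driver A against (Backroad, Tunnel): payoffs 3, 4, 6 → best response Backroad.
Driver B against (Bridge, Bridge): payoffs 5, 8 → best response Backroad.
Driver B against (Bridge, Tunnel): payoffs 8, 12 → best response Backroad.
Driver B against (Tunnel, Bridge): payoffs 7, 2 → best response Tunnel.
Driver B against (Tunnel, Tunnel): payoffs 6, 3 → best response Tunnel.
Driver B against (Backroad, Bridge): payoffs 1, 8 → best response Backroad.
Driver B against (Backroad, Tunnel): payoffs 1, 12 → best response Backroad.
Driver C against (Bridge, Tunnel): payoffs 8, 2 → best response Bridge.
Driver C against (Bridge, Backroad): payoffs 1, 0 → best response Bridge.
Driver C against (Tunnel, Tunnel): payoffs 12, 7 → best response Bridge.
Driver C against (Tunnel, Backroad): payoffs 2, 8 → best response Tunnel.
Driver C against (Backroad, Tunnel): payoffs 7, 1 → best response Bridge.
Driver C against (Backroad, Backroad): payoffs 3, 2 → best response Bridge.
No profile is a mutual best response for all players.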